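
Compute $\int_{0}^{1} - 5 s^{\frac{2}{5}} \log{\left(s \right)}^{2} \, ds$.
$- \frac{1250}{343}$

Consider the simpler parametrised integral
$$J(a) = \int_{0}^{1} - 5 s^{a} \, ds = - \frac{5}{a + 1}.$$

Differentiating under the integral sign brings down a factor of $\ln s$:
$$\frac{dJ}{da} = \int_{0}^{1} - 5 s^{a} \log{\left(s \right)} \, ds = \frac{5}{\left(a + 1\right)^{2}}.$$

Repeating twice in total — each differentiation brings down another $\ln s$ — gives
$$\frac{d^{2}J}{da^{2}} = \int_{0}^{1} - 5 s^{a} \log{\left(s \right)}^{2} \, ds = - \frac{10}{\left(a + 1\right)^{3}},$$
and the integrand here is exactly the target integrand, so $I = - \frac{10}{\left(a + 1\right)^{3}}$.

Setting $a = \frac{2}{5}$:
$$I = - \frac{1250}{343}.$$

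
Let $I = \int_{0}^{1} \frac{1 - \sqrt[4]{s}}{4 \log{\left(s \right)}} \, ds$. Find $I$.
$- \frac{\log{\left(5 \right)}}{4} + \frac{\log{\left(2 \right)}}{2}$

Replace the exponent $\frac{1}{4}$ by a parameter $a$: let $I(a) = \int_{0}^{1} \frac{1 - s^{a}}{4 \log{\left(s \right)}} \, ds$.

Since $\dfrac{\partial}{\partial a}\,s^{a} = s^{a} \ln s$, the $\ln s$ in the denominator cancels and
$$\frac{dI}{da} = \int_{0}^{1} - \frac{1}{4} s^{a} \, ds = - \frac{1}{4} \left[\frac{s^{a+1}}{a+1}\right]_0^1 = - \frac{1}{4 a + 4}.$$

Integrating with respect to $a$ gives $I(a) = - \frac{\log{\left(a + 1 \right)}}{4} + C$.

At $a = 0$ the integrand is identically $0$, so $I(0) = 0$. The closed form gives $0$, hence $C = 0$.

Setting $a = \frac{1}{4}$:
$$I = - \frac{\log{\left(5 \right)}}{4} + \frac{\log{\left(2 \right)}}{2}.$$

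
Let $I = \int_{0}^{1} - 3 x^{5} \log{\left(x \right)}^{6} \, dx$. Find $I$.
$- \frac{5}{648}$

Begin with the known integral
$$J(a) = \int_{0}^{1} - 3 x^{a} \, dx = - \frac{3}{a + 1}.$$

Differentiating under the integral sign brings down a factor of $\ln x$:
$$\frac{dJ}{da} = \int_{0}^{1} - 3 x^{a} \log{\left(x \right)} \, dx = \frac{3}{\left(a + 1\right)^{2}}.$$

Repeating $6$ times in total — each differentiation brings down another $\ln x$ — gives
$$\frac{d^{6}J}{da^{6}} = \int_{0}^{1} - 3 x^{a} \log{\left(x \right)}^{6} \, dx = - \frac{2160}{\left(a + 1\right)^{7}},$$
and the integrand here is exactly the target integrand, so $I = - \frac{2160}{\left(a + 1\right)^{7}}$.

Setting $a = 5$:
$$I = - \frac{5}{648}.$$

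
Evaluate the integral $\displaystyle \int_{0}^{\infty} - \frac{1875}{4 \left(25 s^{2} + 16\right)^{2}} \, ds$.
$- \frac{375 \pi}{1024}$

Begin with the known result
$$J(a) = \int_{0}^{\infty} - \frac{3}{4 \left(a^{2} + s^{2}\right)} \, ds = - \frac{3 \pi}{8 a}.$$

Differentiating under the integral sign with respect to $a$,
$$\frac{dJ}{da} = \int_{0}^{\infty} \frac{3 a}{2 \left(a^{2} + s^{2}\right)^{2}} \, ds = \frac{3 \pi}{8 a^{2}},$$
so $\int_{0}^{\infty} - \frac{3}{4 \left(a^{2} + s^{2}\right)^{2}} \, ds = - \frac{3 \pi}{16 a^{3}}$.

Setting $a = \frac{4}{5}$:
$$I = - \frac{375 \pi}{1024}.$$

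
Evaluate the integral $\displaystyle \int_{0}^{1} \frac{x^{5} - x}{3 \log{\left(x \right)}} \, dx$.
$\frac{\log{\left(3 \right)}}{3}$

Introduce a parameter $a$ in the exponent: let $I(a) = \int_{0}^{1} \frac{x^{5} - x^{a}}{3 \log{\left(x \right)}} \, dx$.

Since $\dfrac{\partial}{\partial a}\,x^{a} = x^{a} \ln x$, the $\ln x$ in the denominator cancels and
$$\frac{dI}{da} = \int_{0}^{1} - \frac{1}{3} x^{a} \, dx = - \frac{1}{3} \left[\frac{x^{a+1}}{a+1}\right]_0^1 = - \frac{1}{3 a + 3}.$$

Integrating with respect to $a$ gives $I(a) = - \frac{\log{\left(a + 1 \right)}}{3} + \frac{\log{\left(6 \right)}}{3} + C$.

At $a = 5$ the integrand is identically $0$, so $I(5) = 0$. The closed form gives $0$, hence $C = 0$.

Setting $a = 1$:
$$I = \frac{\log{\left(3 \right)}}{3}.$$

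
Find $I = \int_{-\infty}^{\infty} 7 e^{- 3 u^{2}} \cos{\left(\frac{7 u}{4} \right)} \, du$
$\frac{7 \sqrt{3} \sqrt{\pi}}{3 e^{\frac{49}{192}}}$

Treat the cosine frequency as a parameter and define $I(b) = \int_{-\infty}^{\infty} 7 e^{- 3 u^{2}} \cos{\left(b u \right)} \, du$.

Differentiating under the integral sign,
$$I'(b) = \int_{-\infty}^{\infty} - 7 u e^{- 3 u^{2}} \sin{\left(b u \right)} \, du.$$

Integrate $\int_{-\infty}^{\infty} u \sin(b u)\, e^{- 3 u^{2}}\, du$ by parts with $w = \sin(b u)$ and $dv = u\, e^{- 3 u^{2}}\, du$, giving $v = - \frac{e^{- 3 u^{2}}}{6}$. The boundary term vanishes and
$$\int_{-\infty}^{\infty} u \sin(b u)\, e^{- 3 u^{2}}\, du = \frac{b}{6} \int_{-\infty}^{\infty} \cos(b u)\, e^{- 3 u^{2}}\, du,$$
so $I'(b) = - \frac{b}{6}\, I(b)$.

This is a separable first-order ODE; solving with the initial condition $I(0) = \int_{-\infty}^{\infty} 7 e^{- 3 u^{2}}\,du = \frac{7 \sqrt{3} \sqrt{\pi}}{3}$ gives
$$I(b) = \frac{7 \sqrt{3} \sqrt{\pi} e^{- \frac{b^{2}}{12}}}{3}.$$

Setting $b = \frac{7}{4}$:
$$I = \frac{7 \sqrt{3} \sqrt{\pi}}{3 e^{\frac{49}{192}}}.$$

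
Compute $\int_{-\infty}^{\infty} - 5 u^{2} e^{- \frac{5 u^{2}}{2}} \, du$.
$- \frac{\sqrt{10} \sqrt{\pi}}{5}$

Start from the elementary integral
$$J(a) = \int_{-\infty}^{\infty} - 5 e^{- a u^{2}} \, du = - \frac{5 \sqrt{\pi}}{\sqrt{a}}.$$

Differentiating under the integral sign brings down a factor of $(-u^2)$:
$$\frac{dJ}{da} = \int_{-\infty}^{\infty} 5 u^{2} e^{- a u^{2}} \, du = \frac{5 \sqrt{\pi}}{2 a^{\frac{3}{2}}}.$$

The integral on the left is $-I$, so $I = - \frac{5 \sqrt{\pi}}{2 a^{\frac{3}{2}}}$.

Setting $a = \frac{5}{2}$:
$$I = - \frac{\sqrt{10} \sqrt{\pi}}{5}.$$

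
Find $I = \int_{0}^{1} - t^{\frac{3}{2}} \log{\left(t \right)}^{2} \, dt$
$- \frac{16}{125}$

Begin with the known integral
$$J(a) = \int_{0}^{1} - t^{a} \, dt = - \frac{1}{a + 1}.$$

Differentiating under the integral sign brings down a factor of $\ln t$:
$$\frac{dJ}{da} = \int_{0}^{1} - t^{a} \log{\left(t \right)} \, dt = \frac{1}{\left(a + 1\right)^{2}}.$$

Repeating twice in total — each differentiation brings down another $\ln t$ — gives
$$\frac{d^{2}J}{da^{2}} = \int_{0}^{1} - t^{a} \log{\left(t \right)}^{2} \, dt = - \frac{2}{\left(a + 1\right)^{3}},$$
and the integrand here is exactly the target integrand, so $I = - \frac{2}{\left(a + 1\right)^{3}}$.

Setting $a = \frac{3}{2}$:
$$I = - \frac{16}{125}.$$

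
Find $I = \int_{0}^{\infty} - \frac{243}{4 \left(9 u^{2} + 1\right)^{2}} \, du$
$- \frac{81 \pi}{16}$

Begin with the known result
$$J(a) = \int_{0}^{\infty} - \frac{3}{4 \left(a^{2} + u^{2}\right)} \, du = - \frac{3 \pi}{8 a}.$$

Differentiating under the integral sign with respect to $a$,
$$\frac{dJ}{da} = \int_{0}^{\infty} \frac{3 a}{2 \left(a^{2} + u^{2}\right)^{2}} \, du = \frac{3 \pi}{8 a^{2}},$$
so $\int_{0}^{\infty} - \frac{3}{4 \left(a^{2} + u^{2}\right)^{2}} \, du = - \frac{3 \pi}{16 a^{3}}$.

Setting $a = \frac{1}{3}$:
$$I = - \frac{81 \pi}{16}.$$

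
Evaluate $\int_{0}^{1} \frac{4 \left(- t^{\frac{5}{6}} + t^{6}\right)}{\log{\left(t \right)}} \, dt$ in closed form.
$\log{\left(\frac{3111696}{14641} \right)}$

Replace the exponent $\frac{5}{6}$ by a parameter $a$: let $I(a) = \int_{0}^{1} \frac{4 \left(t^{6} - t^{a}\right)}{\log{\left(t \right)}} \, dt$.

Since $\dfrac{\partial}{\partial a}\,t^{a} = t^{a} \ln t$, the $\ln t$ in the denominator cancels and
$$\frac{dI}{da} = \int_{0}^{1} -4 t^{a} \, dt = -4 \left[\frac{t^{a+1}}{a+1}\right]_0^1 = - \frac{4}{a + 1}.$$

Integrating with respect to $a$ gives $I(a) = \log{\left(\frac{2401}{\left(a + 1\right)^{4}} \right)} + C$.

At $a = 6$ the integrand is identically $0$, so $I(6) = 0$. The closed form gives $0$, hence $C = 0$.

Setting $a = \frac{5}{6}$:
$$I = \log{\left(\frac{3111696}{14641} \right)}.$$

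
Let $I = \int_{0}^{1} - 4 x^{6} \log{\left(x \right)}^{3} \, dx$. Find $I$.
$\frac{24}{2401}$

Begin with the known integral
$$J(a) = \int_{0}^{1} - 4 x^{a} \, dx = - \frac{4}{a + 1}.$$

Differentiating under the integral sign brings down a factor of $\ln x$:
$$\frac{dJ}{da} = \int_{0}^{1} - 4 x^{a} \log{\left(x \right)} \, dx = \frac{4}{\left(a + 1\right)^{2}}.$$

Repeating $3$ times in total — each differentiation brings down another $\ln x$ — gives
$$\frac{d^{3}J}{da^{3}} = \int_{0}^{1} - 4 x^{a} \log{\left(x \right)}^{3} \, dx = \frac{24}{\left(a + 1\right)^{4}},$$
and the integrand here is exactly the target integrand, so $I = \frac{24}{\left(a + 1\right)^{4}}$.

Setting $a = 6$:
$$I = \frac{24}{2401}.$$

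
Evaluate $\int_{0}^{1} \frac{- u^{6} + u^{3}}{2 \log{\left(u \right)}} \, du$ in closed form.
$- \frac{\log{\left(7 \right)}}{2} + \log{\left(2 \right)}$

Consider the one-parameter family: let $I(a) = \int_{0}^{1} \frac{u^{3} - u^{a}}{2 \log{\left(u \right)}} \, du$.

Since $\dfrac{\partial}{\partial a}\,u^{a} = u^{a} \ln u$, the $\ln u$ in the denominator cancels and
$$\frac{dI}{da} = \int_{0}^{1} - \frac{1}{2} u^{a} \, du = - \frac{1}{2} \left[\frac{u^{a+1}}{a+1}\right]_0^1 = - \frac{1}{2 a + 2}.$$

Integrating with respect to $a$ gives $I(a) = - \frac{\log{\left(a + 1 \right)}}{2} + \log{\left(2 \right)} + C$.

At $a = 3$ the integrand is identically $0$, so $I(3) = 0$. The closed form gives $0$, hence $C = 0$.

Setting $a = 6$:
$$I = - \frac{\log{\left(7 \right)}}{2} + \log{\left(2 \right)}.$$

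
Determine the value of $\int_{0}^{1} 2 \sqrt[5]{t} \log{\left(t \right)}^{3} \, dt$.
$- \frac{625}{108}$

Begin with the known integral
$$J(a) = \int_{0}^{1} 2 t^{a} \, dt = \frac{2}{a + 1}.$$

Differentiating under the integral sign brings down a factor of $\ln t$:
$$\frac{dJ}{da} = \int_{0}^{1} 2 t^{a} \log{\left(t \right)} \, dt = - \frac{2}{\left(a + 1\right)^{2}}.$$

Repeating $3$ times in total — each differentiation brings down another $\ln t$ — gives
$$\frac{d^{3}J}{da^{3}} = \int_{0}^{1} 2 t^{a} \log{\left(t \right)}^{3} \, dt = - \frac{12}{\left(a + 1\right)^{4}},$$
and the integrand here is exactly the target integrand, so $I = - \frac{12}{\left(a + 1\right)^{4}}$.

Setting $a = \frac{1}{5}$:
$$I = - \frac{625}{108}.$$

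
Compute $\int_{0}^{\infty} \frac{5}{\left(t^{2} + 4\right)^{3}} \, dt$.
$\frac{15 \pi}{512}$

Begin with the known result
$$J(a) = \int_{0}^{\infty} \frac{5}{a^{2} + t^{2}} \, dt = \frac{5 \pi}{2 a}.$$

Differentiating under the integral sign with respect to $a$,
$$\frac{dJ}{da} = \int_{0}^{\infty} - \frac{10 a}{\left(a^{2} + t^{2}\right)^{2}} \, dt = - \frac{5 \pi}{2 a^{2}},$$
so $\int_{0}^{\infty} \frac{5}{\left(a^{2} + t^{2}\right)^{2}} \, dt = \frac{5 \pi}{4 a^{3}}$.

Repeating — each differentiation of $1/(t^2+a^2)^j$ produces $-2ja/(t^2+a^2)^{j+1}$ — and dividing through by $-2ja$ at each step yields, after $2$ differentiations in total,
$$\int_{0}^{\infty} \frac{5}{\left(a^{2} + t^{2}\right)^{3}} \, dt = \frac{15 \pi}{16 a^{5}}.$$

Setting $a = 2$:
$$I = \frac{15 \pi}{512}.$$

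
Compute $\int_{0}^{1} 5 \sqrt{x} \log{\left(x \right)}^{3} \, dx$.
$- \frac{160}{27}$

Consider the simpler parametrised integral
$$J(a) = \int_{0}^{1} 5 x^{a} \, dx = \frac{5}{a + 1}.$$

Differentiating under the integral sign brings down a factor of $\ln x$:
$$\frac{dJ}{da} = \int_{0}^{1} 5 x^{a} \log{\left(x \right)} \, dx = - \frac{5}{\left(a + 1\right)^{2}}.$$

Repeating $3$ times in total — each differentiation brings down another $\ln x$ — gives
$$\frac{d^{3}J}{da^{3}} = \int_{0}^{1} 5 x^{a} \log{\left(x \right)}^{3} \, dx = - \frac{30}{\left(a + 1\right)^{4}},$$
and the integrand here is exactly the target integrand, so $I = - \frac{30}{\left(a + 1\right)^{4}}$.

Setting $a = \frac{1}{2}$:
$$I = - \frac{160}{27}.$$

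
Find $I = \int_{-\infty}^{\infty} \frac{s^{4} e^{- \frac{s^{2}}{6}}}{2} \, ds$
$\frac{27 \sqrt{6} \sqrt{\pi}}{2}$

Start from the elementary integral
$$J(a) = \int_{-\infty}^{\infty} \frac{e^{- a s^{2}}}{2} \, ds = \frac{\sqrt{\pi}}{2 \sqrt{a}}.$$

Differentiating under the integral sign brings down a factor of $(-s^2)$:
$$\frac{dJ}{da} = \int_{-\infty}^{\infty} - \frac{s^{2} e^{- a s^{2}}}{2} \, ds = - \frac{\sqrt{\pi}}{4 a^{\frac{3}{2}}}.$$

Repeating twice in total — each differentiation brings down another $(-s^2)$ — gives
$$\frac{d^{2}J}{da^{2}} = \int_{-\infty}^{\infty} \frac{s^{4} e^{- a s^{2}}}{2} \, ds = \frac{3 \sqrt{\pi}}{8 a^{\frac{5}{2}}},$$
and the integrand here is exactly the target integrand, so $I = \frac{3 \sqrt{\pi}}{8 a^{\frac{5}{2}}}$.

Setting $a = \frac{1}{6}$:
$$I = \frac{27 \sqrt{6} \sqrt{\pi}}{2}.$$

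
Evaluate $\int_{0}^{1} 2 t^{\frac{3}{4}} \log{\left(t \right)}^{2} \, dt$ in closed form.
$\frac{256}{343}$

Begin with the known integral
$$J(a) = \int_{0}^{1} 2 t^{a} \, dt = \frac{2}{a + 1}.$$

Differentiating under the integral sign brings down a factor of $\ln t$:
$$\frac{dJ}{da} = \int_{0}^{1} 2 t^{a} \log{\left(t \right)} \, dt = - \frac{2}{\left(a + 1\right)^{2}}.$$

Repeating twice in total — each differentiation brings down another $\ln t$ — gives
$$\frac{d^{2}J}{da^{2}} = \int_{0}^{1} 2 t^{a} \log{\left(t \right)}^{2} \, dt = \frac{4}{\left(a + 1\right)^{3}},$$
and the integrand here is exactly the target integrand, so $I = \frac{4}{\left(a + 1\right)^{3}}$.

Setting $a = \frac{3}{4}$:
$$I = \frac{256}{343}.$$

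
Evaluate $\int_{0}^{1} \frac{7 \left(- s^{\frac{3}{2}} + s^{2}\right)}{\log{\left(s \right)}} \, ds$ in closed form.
$\log{\left(\frac{279936}{78125} \right)}$

Introduce a parameter $a$ in the exponent: let $I(a) = \int_{0}^{1} \frac{7 \left(s^{2} - s^{a}\right)}{\log{\left(s \right)}} \, ds$.

Since $\dfrac{\partial}{\partial a}\,s^{a} = s^{a} \ln s$, the $\ln s$ in the denominator cancels and
$$\frac{dI}{da} = \int_{0}^{1} -7 s^{a} \, ds = -7 \left[\frac{s^{a+1}}{a+1}\right]_0^1 = - \frac{7}{a + 1}.$$

Integrating with respect to $a$ gives $I(a) = \log{\left(\frac{2187}{\left(a + 1\right)^{7}} \right)} + C$.

At $a = 2$ the integrand is identically $0$, so $I(2) = 0$. The closed form gives $0$, hence $C = 0$.

Setting $a = \frac{3}{2}$:
$$I = \log{\left(\frac{279936}{78125} \right)}.$$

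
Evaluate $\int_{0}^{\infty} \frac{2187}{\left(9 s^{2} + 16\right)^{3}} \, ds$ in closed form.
$\frac{2187 \pi}{16384}$

Recall the elementary integral
$$J(a) = \int_{0}^{\infty} \frac{3}{a^{2} + s^{2}} \, ds = \frac{3 \pi}{2 a}.$$

Differentiating under the integral sign with respect to $a$,
$$\frac{dJ}{da} = \int_{0}^{\infty} - \frac{6 a}{\left(a^{2} + s^{2}\right)^{2}} \, ds = - \frac{3 \pi}{2 a^{2}},$$
so $\int_{0}^{\infty} \frac{3}{\left(a^{2} + s^{2}\right)^{2}} \, ds = \frac{3 \pi}{4 a^{3}}$.

Repeating — each differentiation of $1/(s^2+a^2)^j$ produces $-2ja/(s^2+a^2)^{j+1}$ — and dividing through by $-2ja$ at each step yields, after $2$ differentiations in total,
$$\int_{0}^{\infty} \frac{3}{\left(a^{2} + s^{2}\right)^{3}} \, ds = \frac{9 \pi}{16 a^{5}}.$$

Setting $a = \frac{4}{3}$:
$$I = \frac{2187 \pi}{16384}.$$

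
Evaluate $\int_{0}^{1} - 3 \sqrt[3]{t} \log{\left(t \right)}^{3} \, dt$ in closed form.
$\frac{729}{128}$

Start from the elementary integral
$$J(a) = \int_{0}^{1} - 3 t^{a} \, dt = - \frac{3}{a + 1}.$$

Differentiating under the integral sign brings down a factor of $\ln t$:
$$\frac{dJ}{da} = \int_{0}^{1} - 3 t^{a} \log{\left(t \right)} \, dt = \frac{3}{\left(a + 1\right)^{2}}.$$

Repeating $3$ times in total — each differentiation brings down another $\ln t$ — gives
$$\frac{d^{3}J}{da^{3}} = \int_{0}^{1} - 3 t^{a} \log{\left(t \right)}^{3} \, dt = \frac{18}{\left(a + 1\right)^{4}},$$
and the integrand here is exactly the target integrand, so $I = \frac{18}{\left(a + 1\right)^{4}}$.

Setting $a = \frac{1}{3}$:
$$I = \frac{729}{128}.$$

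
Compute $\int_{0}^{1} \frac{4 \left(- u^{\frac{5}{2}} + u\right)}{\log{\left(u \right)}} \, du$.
$\log{\left(\frac{256}{2401} \right)}$

Consider the one-parameter family: let $I(a) = \int_{0}^{1} \frac{4 \left(u - u^{a}\right)}{\log{\left(u \right)}} \, du$.

Since $\dfrac{\partial}{\partial a}\,u^{a} = u^{a} \ln u$, the $\ln u$ in the denominator cancels and
$$\frac{dI}{da} = \int_{0}^{1} -4 u^{a} \, du = -4 \left[\frac{u^{a+1}}{a+1}\right]_0^1 = - \frac{4}{a + 1}.$$

Integrating with respect to $a$ gives $I(a) = \log{\left(\frac{16}{\left(a + 1\right)^{4}} \right)} + C$.

At $a = 1$ the integrand is identically $0$, so $I(1) = 0$. The closed form gives $0$, hence $C = 0$.

Setting $a = \frac{5}{2}$:
$$I = \log{\left(\frac{256}{2401} \right)}.$$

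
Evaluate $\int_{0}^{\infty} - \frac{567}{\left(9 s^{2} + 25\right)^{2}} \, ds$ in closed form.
$- \frac{189 \pi}{500}$

Begin with the known result
$$J(a) = \int_{0}^{\infty} - \frac{7}{a^{2} + s^{2}} \, ds = - \frac{7 \pi}{2 a}.$$

Differentiating under the integral sign with respect to $a$,
$$\frac{dJ}{da} = \int_{0}^{\infty} \frac{14 a}{\left(a^{2} + s^{2}\right)^{2}} \, ds = \frac{7 \pi}{2 a^{2}},$$
so $\int_{0}^{\infty} - \frac{7}{\left(a^{2} + s^{2}\right)^{2}} \, ds = - \frac{7 \pi}{4 a^{3}}$.

Setting $a = \frac{5}{3}$:
$$I = - \frac{189 \pi}{500}.$$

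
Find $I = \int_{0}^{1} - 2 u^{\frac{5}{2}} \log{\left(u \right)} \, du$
$\frac{8}{49}$

Start from the elementary integral
$$J(a) = \int_{0}^{1} - 2 u^{a} \, du = - \frac{2}{a + 1}.$$

Differentiating under the integral sign brings down a factor of $\ln u$:
$$\frac{dJ}{da} = \int_{0}^{1} - 2 u^{a} \log{\left(u \right)} \, du = \frac{2}{\left(a + 1\right)^{2}}.$$

The integral on the left is $I$, so $I = \frac{2}{\left(a + 1\right)^{2}}$.

Setting $a = \frac{5}{2}$:
$$I = \frac{8}{49}.$$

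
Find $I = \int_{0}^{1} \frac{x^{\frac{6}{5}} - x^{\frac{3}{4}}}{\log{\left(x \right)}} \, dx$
$- \log{\left(35 \right)} + \log{\left(44 \right)}$

Introduce a parameter $a$ in the exponent: let $I(a) = \int_{0}^{1} \frac{x^{\frac{6}{5}} - x^{a}}{\log{\left(x \right)}} \, dx$.

Since $\dfrac{\partial}{\partial a}\,x^{a} = x^{a} \ln x$, the $\ln x$ in the denominator cancels and
$$\frac{dI}{da} = \int_{0}^{1} -1 x^{a} \, dx = -1 \left[\frac{x^{a+1}}{a+1}\right]_0^1 = - \frac{1}{a + 1}.$$

Integrating with respect to $a$ gives $I(a) = - \log{\left(\frac{5 a}{11} + \frac{5}{11} \right)} + C$.

At $a = \frac{6}{5}$ the integrand is identically $0$, so $I(\frac{6}{5}) = 0$. The closed form gives $0$, hence $C = 0$.

Setting $a = \frac{3}{4}$:
$$I = - \log{\left(35 \right)} + \log{\left(44 \right)}.$$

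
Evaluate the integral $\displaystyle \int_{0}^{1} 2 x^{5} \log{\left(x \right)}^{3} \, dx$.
$- \frac{1}{108}$

Start from the elementary integral
$$J(a) = \int_{0}^{1} 2 x^{a} \, dx = \frac{2}{a + 1}.$$

Differentiating under the integral sign brings down a factor of $\ln x$:
$$\frac{dJ}{da} = \int_{0}^{1} 2 x^{a} \log{\left(x \right)} \, dx = - \frac{2}{\left(a + 1\right)^{2}}.$$

Repeating $3$ times in total — each differentiation brings down another $\ln x$ — gives
$$\frac{d^{3}J}{da^{3}} = \int_{0}^{1} 2 x^{a} \log{\left(x \right)}^{3} \, dx = - \frac{12}{\left(a + 1\right)^{4}},$$
and the integrand here is exactly the target integrand, so $I = - \frac{12}{\left(a + 1\right)^{4}}$.

Setting $a = 5$:
$$I = - \frac{1}{108}.$$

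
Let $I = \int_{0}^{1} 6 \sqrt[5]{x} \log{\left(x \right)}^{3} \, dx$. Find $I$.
$- \frac{625}{36}$

Start from the elementary integral
$$J(a) = \int_{0}^{1} 6 x^{a} \, dx = \frac{6}{a + 1}.$$

Differentiating under the integral sign brings down a factor of $\ln x$:
$$\frac{dJ}{da} = \int_{0}^{1} 6 x^{a} \log{\left(x \right)} \, dx = - \frac{6}{\left(a + 1\right)^{2}}.$$

Repeating $3$ times in total — each differentiation brings down another $\ln x$ — gives
$$\frac{d^{3}J}{da^{3}} = \int_{0}^{1} 6 x^{a} \log{\left(x \right)}^{3} \, dx = - \frac{36}{\left(a + 1\right)^{4}},$$
and the integrand here is exactly the target integrand, so $I = - \frac{36}{\left(a + 1\right)^{4}}$.

Setting $a = \frac{1}{5}$:
$$I = - \frac{625}{36}.$$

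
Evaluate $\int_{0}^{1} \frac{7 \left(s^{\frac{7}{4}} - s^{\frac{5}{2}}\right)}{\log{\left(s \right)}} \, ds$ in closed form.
$- \log{\left(\frac{105413504}{19487171} \right)}$

Consider the one-parameter family: let $I(a) = \int_{0}^{1} \frac{7 \left(s^{\frac{7}{4}} - s^{a}\right)}{\log{\left(s \right)}} \, ds$.

Since $\dfrac{\partial}{\partial a}\,s^{a} = s^{a} \ln s$, the $\ln s$ in the denominator cancels and
$$\frac{dI}{da} = \int_{0}^{1} -7 s^{a} \, ds = -7 \left[\frac{s^{a+1}}{a+1}\right]_0^1 = - \frac{7}{a + 1}.$$

Integrating with respect to $a$ gives $I(a) = - \log{\left(\frac{16384 \left(a + 1\right)^{7}}{19487171} \right)} + C$.

At $a = \frac{7}{4}$ the integrand is identically $0$, so $I(\frac{7}{4}) = 0$. The closed form gives $0$, hence $C = 0$.

Setting $a = \frac{5}{2}$:
$$I = - \log{\left(\frac{105413504}{19487171} \right)}.$$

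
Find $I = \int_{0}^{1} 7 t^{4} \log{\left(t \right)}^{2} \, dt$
$\frac{14}{125}$

Start from the elementary integral
$$J(a) = \int_{0}^{1} 7 t^{a} \, dt = \frac{7}{a + 1}.$$

Differentiating under the integral sign brings down a factor of $\ln t$:
$$\frac{dJ}{da} = \int_{0}^{1} 7 t^{a} \log{\left(t \right)} \, dt = - \frac{7}{\left(a + 1\right)^{2}}.$$

Repeating twice in total — each differentiation brings down another $\ln t$ — gives
$$\frac{d^{2}J}{da^{2}} = \int_{0}^{1} 7 t^{a} \log{\left(t \right)}^{2} \, dt = \frac{14}{\left(a + 1\right)^{3}},$$
and the integrand here is exactly the target integrand, so $I = \frac{14}{\left(a + 1\right)^{3}}$.

Setting $a = 4$:
$$I = \frac{14}{125}.$$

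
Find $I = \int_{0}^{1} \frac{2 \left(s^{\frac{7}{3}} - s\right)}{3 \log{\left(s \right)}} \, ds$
$\log{\left(\frac{\sqrt[3]{3} \cdot 5^{\frac{2}{3}}}{3} \right)}$

Introduce a parameter $a$ in the exponent: let $I(a) = \int_{0}^{1} \frac{2 \left(s^{\frac{7}{3}} - s^{a}\right)}{3 \log{\left(s \right)}} \, ds$.

Since $\dfrac{\partial}{\partial a}\,s^{a} = s^{a} \ln s$, the $\ln s$ in the denominator cancels and
$$\frac{dI}{da} = \int_{0}^{1} - \frac{2}{3} s^{a} \, ds = - \frac{2}{3} \left[\frac{s^{a+1}}{a+1}\right]_0^1 = - \frac{2}{3 a + 3}.$$

Integrating with respect to $a$ gives $I(a) = - \frac{2 \log{\left(a + 1 \right)}}{3} - \frac{2 \log{\left(3 \right)}}{3} + \frac{2 \log{\left(10 \right)}}{3} + C$.

At $a = \frac{7}{3}$ the integrand is identically $0$, so $I(\frac{7}{3}) = 0$. The closed form gives $0$, hence $C = 0$.

Setting $a = 1$:
$$I = \log{\left(\frac{\sqrt[3]{3} \cdot 5^{\frac{2}{3}}}{3} \right)}.$$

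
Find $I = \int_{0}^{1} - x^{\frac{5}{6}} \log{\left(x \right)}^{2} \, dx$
$- \frac{432}{1331}$

Consider the simpler parametrised integral
$$J(a) = \int_{0}^{1} - x^{a} \, dx = - \frac{1}{a + 1}.$$

Differentiating under the integral sign brings down a factor of $\ln x$:
$$\frac{dJ}{da} = \int_{0}^{1} - x^{a} \log{\left(x \right)} \, dx = \frac{1}{\left(a + 1\right)^{2}}.$$

Repeating twice in total — each differentiation brings down another $\ln x$ — gives
$$\frac{d^{2}J}{da^{2}} = \int_{0}^{1} - x^{a} \log{\left(x \right)}^{2} \, dx = - \frac{2}{\left(a + 1\right)^{3}},$$
and the integrand here is exactly the target integrand, so $I = - \frac{2}{\left(a + 1\right)^{3}}$.

Setting $a = \frac{5}{6}$:
$$I = - \frac{432}{1331}.$$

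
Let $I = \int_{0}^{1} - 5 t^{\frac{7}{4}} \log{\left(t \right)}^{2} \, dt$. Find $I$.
$- \frac{640}{1331}$

Consider the simpler parametrised integral
$$J(a) = \int_{0}^{1} - 5 t^{a} \, dt = - \frac{5}{a + 1}.$$

Differentiating under the integral sign brings down a factor of $\ln t$:
$$\frac{dJ}{da} = \int_{0}^{1} - 5 t^{a} \log{\left(t \right)} \, dt = \frac{5}{\left(a + 1\right)^{2}}.$$

Repeating twice in total — each differentiation brings down another $\ln t$ — gives
$$\frac{d^{2}J}{da^{2}} = \int_{0}^{1} - 5 t^{a} \log{\left(t \right)}^{2} \, dt = - \frac{10}{\left(a + 1\right)^{3}},$$
and the integrand here is exactly the target integrand, so $I = - \frac{10}{\left(a + 1\right)^{3}}$.

Setting $a = \frac{7}{4}$:
$$I = - \frac{640}{1331}.$$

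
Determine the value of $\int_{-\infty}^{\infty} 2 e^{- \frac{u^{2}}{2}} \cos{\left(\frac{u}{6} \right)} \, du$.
$\frac{2 \sqrt{2} \sqrt{\pi}}{e^{\frac{1}{72}}}$

Let $b$ denote the cosine frequency and define $I(b) = \int_{-\infty}^{\infty} 2 e^{- \frac{u^{2}}{2}} \cos{\left(b u \right)} \, du$.

Differentiating under the integral sign,
$$I'(b) = \int_{-\infty}^{\infty} - 2 u e^{- \frac{u^{2}}{2}} \sin{\left(b u \right)} \, du.$$

Integrate $\int_{-\infty}^{\infty} u \sin(b u)\, e^{- \frac{u^{2}}{2}}\, du$ by parts with $w = \sin(b u)$ and $dv = u\, e^{- \frac{u^{2}}{2}}\, du$, giving $v = - e^{- \frac{u^{2}}{2}}$. The boundary term vanishes and
$$\int_{-\infty}^{\infty} u \sin(b u)\, e^{- \frac{u^{2}}{2}}\, du = b \int_{-\infty}^{\infty} \cos(b u)\, e^{- \frac{u^{2}}{2}}\, du,$$
so $I'(b) = - b\, I(b)$.

This is a separable first-order ODE; solving with the initial condition $I(0) = \int_{-\infty}^{\infty} 2 e^{- \frac{u^{2}}{2}}\,du = 2 \sqrt{2} \sqrt{\pi}$ gives
$$I(b) = 2 \sqrt{2} \sqrt{\pi} e^{- \frac{b^{2}}{2}}.$$

Setting $b = \frac{1}{6}$:
$$I = \frac{2 \sqrt{2} \sqrt{\pi}}{e^{\frac{1}{72}}}.$$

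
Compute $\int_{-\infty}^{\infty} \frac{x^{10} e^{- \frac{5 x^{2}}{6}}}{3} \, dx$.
$\frac{15309 \sqrt{30} \sqrt{\pi}}{3125}$

Consider the simpler parametrised integral
$$J(a) = \int_{-\infty}^{\infty} \frac{e^{- a x^{2}}}{3} \, dx = \frac{\sqrt{\pi}}{3 \sqrt{a}}.$$

Differentiating under the integral sign brings down a factor of $(-x^2)$:
$$\frac{dJ}{da} = \int_{-\infty}^{\infty} - \frac{x^{2} e^{- a x^{2}}}{3} \, dx = - \frac{\sqrt{\pi}}{6 a^{\frac{3}{2}}}.$$

Repeating $5$ times in total — each differentiation brings down another $(-x^2)$ — gives
$$\frac{d^{5}J}{da^{5}} = \int_{-\infty}^{\infty} - \frac{x^{10} e^{- a x^{2}}}{3} \, dx = - \frac{315 \sqrt{\pi}}{32 a^{\frac{11}{2}}},$$
and the integrand here is $(-1)^{5}$ times the target integrand, so $I = (-1)^{5}\,\frac{d^{5}J}{da^{5}} = \frac{315 \sqrt{\pi}}{32 a^{\frac{11}{2}}}$.

Setting $a = \frac{5}{6}$:
$$I = \frac{15309 \sqrt{30} \sqrt{\pi}}{3125}.$$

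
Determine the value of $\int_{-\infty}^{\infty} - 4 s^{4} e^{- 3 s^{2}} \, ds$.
$- \frac{\sqrt{3} \sqrt{\pi}}{9}$

Consider the simpler parametrised integral
$$J(a) = \int_{-\infty}^{\infty} - 4 e^{- a s^{2}} \, ds = - \frac{4 \sqrt{\pi}}{\sqrt{a}}.$$

Differentiating under the integral sign brings down a factor of $(-s^2)$:
$$\frac{dJ}{da} = \int_{-\infty}^{\infty} 4 s^{2} e^{- a s^{2}} \, ds = \frac{2 \sqrt{\pi}}{a^{\frac{3}{2}}}.$$

Repeating twice in total — each differentiation brings down another $(-s^2)$ — gives
$$\frac{d^{2}J}{da^{2}} = \int_{-\infty}^{\infty} - 4 s^{4} e^{- a s^{2}} \, ds = - \frac{3 \sqrt{\pi}}{a^{\frac{5}{2}}},$$
and the integrand here is exactly the target integrand, so $I = - \frac{3 \sqrt{\pi}}{a^{\frac{5}{2}}}$.

Setting $a = 3$:
$$I = - \frac{\sqrt{3} \sqrt{\pi}}{9}.$$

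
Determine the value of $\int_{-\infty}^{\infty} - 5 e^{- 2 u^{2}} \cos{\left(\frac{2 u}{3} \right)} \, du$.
$- \frac{5 \sqrt{2} \sqrt{\pi}}{2 e^{\frac{1}{18}}}$

Treat the cosine frequency as a parameter and define $I(b) = \int_{-\infty}^{\infty} - 5 e^{- 2 u^{2}} \cos{\left(b u \right)} \, du$.

Differentiating under the integral sign,
$$I'(b) = \int_{-\infty}^{\infty} 5 u e^{- 2 u^{2}} \sin{\left(b u \right)} \, du.$$

Integrate $\int_{-\infty}^{\infty} u \sin(b u)\, e^{- 2 u^{2}}\, du$ by parts with $w = \sin(b u)$ and $dv = u\, e^{- 2 u^{2}}\, du$, giving $v = - \frac{e^{- 2 u^{2}}}{4}$. The boundary term vanishes and
$$\int_{-\infty}^{\infty} u \sin(b u)\, e^{- 2 u^{2}}\, du = \frac{b}{4} \int_{-\infty}^{\infty} \cos(b u)\, e^{- 2 u^{2}}\, du,$$
so $I'(b) = - \frac{b}{4}\, I(b)$.

This is a separable first-order ODE; solving with the initial condition $I(0) = \int_{-\infty}^{\infty} - 5 e^{- 2 u^{2}}\,du = - \frac{5 \sqrt{2} \sqrt{\pi}}{2}$ gives
$$I(b) = - \frac{5 \sqrt{2} \sqrt{\pi} e^{- \frac{b^{2}}{8}}}{2}.$$

Setting $b = \frac{2}{3}$:
$$I = - \frac{5 \sqrt{2} \sqrt{\pi}}{2 e^{\frac{1}{18}}}.$$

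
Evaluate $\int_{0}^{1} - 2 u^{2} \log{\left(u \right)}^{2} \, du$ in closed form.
$- \frac{4}{27}$

Begin with the known integral
$$J(a) = \int_{0}^{1} - 2 u^{a} \, du = - \frac{2}{a + 1}.$$

Differentiating under the integral sign brings down a factor of $\ln u$:
$$\frac{dJ}{da} = \int_{0}^{1} - 2 u^{a} \log{\left(u \right)} \, du = \frac{2}{\left(a + 1\right)^{2}}.$$

Repeating twice in total — each differentiation brings down another $\ln u$ — gives
$$\frac{d^{2}J}{da^{2}} = \int_{0}^{1} - 2 u^{a} \log{\left(u \right)}^{2} \, du = - \frac{4}{\left(a + 1\right)^{3}},$$
and the integrand here is exactly the target integrand, so $I = - \frac{4}{\left(a + 1\right)^{3}}$.

Setting $a = 2$:
$$I = - \frac{4}{27}.$$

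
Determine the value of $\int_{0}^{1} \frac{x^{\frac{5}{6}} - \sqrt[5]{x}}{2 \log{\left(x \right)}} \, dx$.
$- \log{\left(6 \right)} + \frac{\log{\left(55 \right)}}{2}$

Introduce a parameter $a$ in the exponent: let $I(a) = \int_{0}^{1} \frac{- \sqrt[5]{x} + x^{a}}{2 \log{\left(x \right)}} \, dx$.

Since $\dfrac{\partial}{\partial a}\,x^{a} = x^{a} \ln x$, the $\ln x$ in the denominator cancels and
$$\frac{dI}{da} = \int_{0}^{1} \frac{1}{2} x^{a} \, dx = \frac{1}{2} \left[\frac{x^{a+1}}{a+1}\right]_0^1 = \frac{1}{2 \left(a + 1\right)}.$$

Integrating with respect to $a$ gives $I(a) = \log{\left(\frac{\sqrt{30} \sqrt{a + 1}}{6} \right)} + C$.

At $a = \frac{1}{5}$ the integrand is identically $0$, so $I(\frac{1}{5}) = 0$. The closed form gives $0$, hence $C = 0$.

Setting $a = \frac{5}{6}$:
$$I = - \log{\left(6 \right)} + \frac{\log{\left(55 \right)}}{2}.$$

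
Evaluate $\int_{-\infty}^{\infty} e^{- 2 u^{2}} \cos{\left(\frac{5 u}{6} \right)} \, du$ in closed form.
$\frac{\sqrt{2} \sqrt{\pi}}{2 e^{\frac{25}{288}}}$

Define $I(b) = \int_{-\infty}^{\infty} e^{- 2 u^{2}} \cos{\left(b u \right)} \, du$.

Differentiating under the integral sign,
$$I'(b) = \int_{-\infty}^{\infty} - u e^{- 2 u^{2}} \sin{\left(b u \right)} \, du.$$

Integrate $\int_{-\infty}^{\infty} u \sin(b u)\, e^{- 2 u^{2}}\, du$ by parts with $w = \sin(b u)$ and $dv = u\, e^{- 2 u^{2}}\, du$, giving $v = - \frac{e^{- 2 u^{2}}}{4}$. The boundary term vanishes and
$$\int_{-\infty}^{\infty} u \sin(b u)\, e^{- 2 u^{2}}\, du = \frac{b}{4} \int_{-\infty}^{\infty} \cos(b u)\, e^{- 2 u^{2}}\, du,$$
so $I'(b) = - \frac{b}{4}\, I(b)$.

This is a separable first-order ODE; solving with the initial condition $I(0) = \int_{-\infty}^{\infty} e^{- 2 u^{2}}\,du = \frac{\sqrt{2} \sqrt{\pi}}{2}$ gives
$$I(b) = \frac{\sqrt{2} \sqrt{\pi} e^{- \frac{b^{2}}{8}}}{2}.$$

Setting $b = \frac{5}{6}$:
$$I = \frac{\sqrt{2} \sqrt{\pi}}{2 e^{\frac{25}{288}}}.$$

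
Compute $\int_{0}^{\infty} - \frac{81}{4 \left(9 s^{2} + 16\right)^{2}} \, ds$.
$- \frac{27 \pi}{1024}$

Begin with the known result
$$J(a) = \int_{0}^{\infty} - \frac{1}{4 \left(a^{2} + s^{2}\right)} \, ds = - \frac{\pi}{8 a}.$$

Differentiating under the integral sign with respect to $a$,
$$\frac{dJ}{da} = \int_{0}^{\infty} \frac{a}{2 \left(a^{2} + s^{2}\right)^{2}} \, ds = \frac{\pi}{8 a^{2}},$$
so $\int_{0}^{\infty} - \frac{1}{4 \left(a^{2} + s^{2}\right)^{2}} \, ds = - \frac{\pi}{16 a^{3}}$.

Setting $a = \frac{4}{3}$:
$$I = - \frac{27 \pi}{1024}.$$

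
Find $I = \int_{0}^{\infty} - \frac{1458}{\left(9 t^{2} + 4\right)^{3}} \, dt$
$- \frac{729 \pi}{256}$

Start from the standard arctangent integral
$$J(a) = \int_{0}^{\infty} - \frac{2}{a^{2} + t^{2}} \, dt = - \frac{\pi}{a}.$$

Differentiating under the integral sign with respect to $a$,
$$\frac{dJ}{da} = \int_{0}^{\infty} \frac{4 a}{\left(a^{2} + t^{2}\right)^{2}} \, dt = \frac{\pi}{a^{2}},$$
so $\int_{0}^{\infty} - \frac{2}{\left(a^{2} + t^{2}\right)^{2}} \, dt = - \frac{\pi}{2 a^{3}}$.

Repeating — each differentiation of $1/(t^2+a^2)^j$ produces $-2ja/(t^2+a^2)^{j+1}$ — and dividing through by $-2ja$ at each step yields, after $2$ differentiations in total,
$$\int_{0}^{\infty} - \frac{2}{\left(a^{2} + t^{2}\right)^{3}} \, dt = - \frac{3 \pi}{8 a^{5}}.$$

Setting $a = \frac{2}{3}$:
$$I = - \frac{729 \pi}{256}.$$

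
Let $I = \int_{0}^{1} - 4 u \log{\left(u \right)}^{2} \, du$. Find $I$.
$-1$

Start from the elementary integral
$$J(a) = \int_{0}^{1} - 4 u^{a} \, du = - \frac{4}{a + 1}.$$

Differentiating under the integral sign brings down a factor of $\ln u$:
$$\frac{dJ}{da} = \int_{0}^{1} - 4 u^{a} \log{\left(u \right)} \, du = \frac{4}{\left(a + 1\right)^{2}}.$$

Repeating twice in total — each differentiation brings down another $\ln u$ — gives
$$\frac{d^{2}J}{da^{2}} = \int_{0}^{1} - 4 u^{a} \log{\left(u \right)}^{2} \, du = - \frac{8}{\left(a + 1\right)^{3}},$$
and the integrand here is exactly the target integrand, so $I = - \frac{8}{\left(a + 1\right)^{3}}$.

Setting $a = 1$:
$$I = -1.$$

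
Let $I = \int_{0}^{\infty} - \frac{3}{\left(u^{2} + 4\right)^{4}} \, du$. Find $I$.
$- \frac{15 \pi}{4096}$

Begin with the known result
$$J(a) = \int_{0}^{\infty} - \frac{3}{a^{2} + u^{2}} \, du = - \frac{3 \pi}{2 a}.$$

Differentiating under the integral sign with respect to $a$,
$$\frac{dJ}{da} = \int_{0}^{\infty} \frac{6 a}{\left(a^{2} + u^{2}\right)^{2}} \, du = \frac{3 \pi}{2 a^{2}},$$
so $\int_{0}^{\infty} - \frac{3}{\left(a^{2} + u^{2}\right)^{2}} \, du = - \frac{3 \pi}{4 a^{3}}$.

Repeating — each differentiation of $1/(u^2+a^2)^j$ produces $-2ja/(u^2+a^2)^{j+1}$ — and dividing through by $-2ja$ at each step yields, after $3$ differentiations in total,
$$\int_{0}^{\infty} - \frac{3}{\left(a^{2} + u^{2}\right)^{4}} \, du = - \frac{15 \pi}{32 a^{7}}.$$

Setting $a = 2$:
$$I = - \frac{15 \pi}{4096}.$$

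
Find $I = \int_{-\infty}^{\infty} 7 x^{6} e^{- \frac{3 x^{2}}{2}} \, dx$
$\frac{35 \sqrt{6} \sqrt{\pi}}{27}$

Begin with the known integral
$$J(a) = \int_{-\infty}^{\infty} 7 e^{- a x^{2}} \, dx = \frac{7 \sqrt{\pi}}{\sqrt{a}}.$$

Differentiating under the integral sign brings down a factor of $(-x^2)$:
$$\frac{dJ}{da} = \int_{-\infty}^{\infty} - 7 x^{2} e^{- a x^{2}} \, dx = - \frac{7 \sqrt{\pi}}{2 a^{\frac{3}{2}}}.$$

Repeating $3$ times in total — each differentiation brings down another $(-x^2)$ — gives
$$\frac{d^{3}J}{da^{3}} = \int_{-\infty}^{\infty} - 7 x^{6} e^{- a x^{2}} \, dx = - \frac{105 \sqrt{\pi}}{8 a^{\frac{7}{2}}},$$
and the integrand here is $(-1)^{3}$ times the target integrand, so $I = (-1)^{3}\,\frac{d^{3}J}{da^{3}} = \frac{105 \sqrt{\pi}}{8 a^{\frac{7}{2}}}$.

Setting $a = \frac{3}{2}$:
$$I = \frac{35 \sqrt{6} \sqrt{\pi}}{27}.$$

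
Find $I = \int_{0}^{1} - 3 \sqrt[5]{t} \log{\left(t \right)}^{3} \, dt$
$\frac{625}{72}$

Begin with the known integral
$$J(a) = \int_{0}^{1} - 3 t^{a} \, dt = - \frac{3}{a + 1}.$$

Differentiating under the integral sign brings down a factor of $\ln t$:
$$\frac{dJ}{da} = \int_{0}^{1} - 3 t^{a} \log{\left(t \right)} \, dt = \frac{3}{\left(a + 1\right)^{2}}.$$

Repeating $3$ times in total — each differentiation brings down another $\ln t$ — gives
$$\frac{d^{3}J}{da^{3}} = \int_{0}^{1} - 3 t^{a} \log{\left(t \right)}^{3} \, dt = \frac{18}{\left(a + 1\right)^{4}},$$
and the integrand here is exactly the target integrand, so $I = \frac{18}{\left(a + 1\right)^{4}}$.

Setting $a = \frac{1}{5}$:
$$I = \frac{625}{72}.$$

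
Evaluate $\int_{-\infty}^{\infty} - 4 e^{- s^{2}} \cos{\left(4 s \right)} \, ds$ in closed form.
$- \frac{4 \sqrt{\pi}}{e^{4}}$

Treat the cosine frequency as a parameter and define $I(b) = \int_{-\infty}^{\infty} - 4 e^{- s^{2}} \cos{\left(b s \right)} \, ds$.

Differentiating under the integral sign,
$$I'(b) = \int_{-\infty}^{\infty} 4 s e^{- s^{2}} \sin{\left(b s \right)} \, ds.$$

Integrate $\int_{-\infty}^{\infty} s \sin(b s)\, e^{- s^{2}}\, ds$ by parts with $u = \sin(b s)$ and $dv = s\, e^{- s^{2}}\, ds$, giving $v = - \frac{e^{- s^{2}}}{2}$. The boundary term vanishes and
$$\int_{-\infty}^{\infty} s \sin(b s)\, e^{- s^{2}}\, ds = \frac{b}{2} \int_{-\infty}^{\infty} \cos(b s)\, e^{- s^{2}}\, ds,$$
so $I'(b) = - \frac{b}{2}\, I(b)$.

This is a separable first-order ODE; solving with the initial condition $I(0) = \int_{-\infty}^{\infty} - 4 e^{- s^{2}}\,ds = - 4 \sqrt{\pi}$ gives
$$I(b) = - 4 \sqrt{\pi} e^{- \frac{b^{2}}{4}}.$$

Setting $b = 4$:
$$I = - \frac{4 \sqrt{\pi}}{e^{4}}.$$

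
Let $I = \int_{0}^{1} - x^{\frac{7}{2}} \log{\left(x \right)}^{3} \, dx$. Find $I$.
$\frac{32}{2187}$

Start from the elementary integral
$$J(a) = \int_{0}^{1} - x^{a} \, dx = - \frac{1}{a + 1}.$$

Differentiating under the integral sign brings down a factor of $\ln x$:
$$\frac{dJ}{da} = \int_{0}^{1} - x^{a} \log{\left(x \right)} \, dx = \frac{1}{\left(a + 1\right)^{2}}.$$

Repeating $3$ times in total — each differentiation brings down another $\ln x$ — gives
$$\frac{d^{3}J}{da^{3}} = \int_{0}^{1} - x^{a} \log{\left(x \right)}^{3} \, dx = \frac{6}{\left(a + 1\right)^{4}},$$
and the integrand here is exactly the target integrand, so $I = \frac{6}{\left(a + 1\right)^{4}}$.

Setting $a = \frac{7}{2}$:
$$I = \frac{32}{2187}.$$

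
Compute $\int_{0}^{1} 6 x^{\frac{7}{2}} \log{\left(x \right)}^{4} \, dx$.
$\frac{512}{6561}$

Begin with the known integral
$$J(a) = \int_{0}^{1} 6 x^{a} \, dx = \frac{6}{a + 1}.$$

Differentiating under the integral sign brings down a factor of $\ln x$:
$$\frac{dJ}{da} = \int_{0}^{1} 6 x^{a} \log{\left(x \right)} \, dx = - \frac{6}{\left(a + 1\right)^{2}}.$$

Repeating $4$ times in total — each differentiation brings down another $\ln x$ — gives
$$\frac{d^{4}J}{da^{4}} = \int_{0}^{1} 6 x^{a} \log{\left(x \right)}^{4} \, dx = \frac{144}{\left(a + 1\right)^{5}},$$
and the integrand here is exactly the target integrand, so $I = \frac{144}{\left(a + 1\right)^{5}}$.

Setting $a = \frac{7}{2}$:
$$I = \frac{512}{6561}.$$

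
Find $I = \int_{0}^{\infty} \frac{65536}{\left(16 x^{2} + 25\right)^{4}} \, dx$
$\frac{512 \pi}{15625}$

Begin with the known result
$$J(a) = \int_{0}^{\infty} \frac{1}{a^{2} + x^{2}} \, dx = \frac{\pi}{2 a}.$$

Differentiating under the integral sign with respect to $a$,
$$\frac{dJ}{da} = \int_{0}^{\infty} - \frac{2 a}{\left(a^{2} + x^{2}\right)^{2}} \, dx = - \frac{\pi}{2 a^{2}},$$
so $\int_{0}^{\infty} \frac{1}{\left(a^{2} + x^{2}\right)^{2}} \, dx = \frac{\pi}{4 a^{3}}$.

Repeating — each differentiation of $1/(x^2+a^2)^j$ produces $-2ja/(x^2+a^2)^{j+1}$ — and dividing through by $-2ja$ at each step yields, after $3$ differentiations in total,
$$\int_{0}^{\infty} \frac{1}{\left(a^{2} + x^{2}\right)^{4}} \, dx = \frac{5 \pi}{32 a^{7}}.$$

Setting $a = \frac{5}{4}$:
$$I = \frac{512 \pi}{15625}.$$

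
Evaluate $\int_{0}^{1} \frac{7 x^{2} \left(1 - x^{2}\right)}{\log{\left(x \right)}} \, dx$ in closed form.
$\log{\left(\frac{2187}{78125} \right)}$

Replace the exponent $4$ by a parameter $a$: let $I(a) = \int_{0}^{1} \frac{7 \left(x^{2} - x^{a}\right)}{\log{\left(x \right)}} \, dx$.

Since $\dfrac{\partial}{\partial a}\,x^{a} = x^{a} \ln x$, the $\ln x$ in the denominator cancels and
$$\frac{dI}{da} = \int_{0}^{1} -7 x^{a} \, dx = -7 \left[\frac{x^{a+1}}{a+1}\right]_0^1 = - \frac{7}{a + 1}.$$

Integrating with respect to $a$ gives $I(a) = \log{\left(\frac{2187}{\left(a + 1\right)^{7}} \right)} + C$.

At $a = 2$ the integrand is identically $0$, so $I(2) = 0$. The closed form gives $0$, hence $C = 0$.

Setting $a = 4$:
$$I = \log{\left(\frac{2187}{78125} \right)}.$$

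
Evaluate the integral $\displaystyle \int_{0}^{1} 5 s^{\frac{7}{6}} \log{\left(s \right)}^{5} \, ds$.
$- \frac{27993600}{4826809}$

Start from the elementary integral
$$J(a) = \int_{0}^{1} 5 s^{a} \, ds = \frac{5}{a + 1}.$$

Differentiating under the integral sign brings down a factor of $\ln s$:
$$\frac{dJ}{da} = \int_{0}^{1} 5 s^{a} \log{\left(s \right)} \, ds = - \frac{5}{\left(a + 1\right)^{2}}.$$

Repeating $5$ times in total — each differentiation brings down another $\ln s$ — gives
$$\frac{d^{5}J}{da^{5}} = \int_{0}^{1} 5 s^{a} \log{\left(s \right)}^{5} \, ds = - \frac{600}{\left(a + 1\right)^{6}},$$
and the integrand here is exactly the target integrand, so $I = - \frac{600}{\left(a + 1\right)^{6}}$.

Setting $a = \frac{7}{6}$:
$$I = - \frac{27993600}{4826809}.$$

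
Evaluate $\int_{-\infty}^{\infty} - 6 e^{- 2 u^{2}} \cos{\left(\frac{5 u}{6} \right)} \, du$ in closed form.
$- \frac{3 \sqrt{2} \sqrt{\pi}}{e^{\frac{25}{288}}}$

Treat the cosine frequency as a parameter and define $I(b) = \int_{-\infty}^{\infty} - 6 e^{- 2 u^{2}} \cos{\left(b u \right)} \, du$.

Differentiating under the integral sign,
$$I'(b) = \int_{-\infty}^{\infty} 6 u e^{- 2 u^{2}} \sin{\left(b u \right)} \, du.$$

Integrate $\int_{-\infty}^{\infty} u \sin(b u)\, e^{- 2 u^{2}}\, du$ by parts with $w = \sin(b u)$ and $dv = u\, e^{- 2 u^{2}}\, du$, giving $v = - \frac{e^{- 2 u^{2}}}{4}$. The boundary term vanishes and
$$\int_{-\infty}^{\infty} u \sin(b u)\, e^{- 2 u^{2}}\, du = \frac{b}{4} \int_{-\infty}^{\infty} \cos(b u)\, e^{- 2 u^{2}}\, du,$$
so $I'(b) = - \frac{b}{4}\, I(b)$.

This is a separable first-order ODE; solving with the initial condition $I(0) = \int_{-\infty}^{\infty} - 6 e^{- 2 u^{2}}\,du = - 3 \sqrt{2} \sqrt{\pi}$ gives
$$I(b) = - 3 \sqrt{2} \sqrt{\pi} e^{- \frac{b^{2}}{8}}.$$

Setting $b = \frac{5}{6}$:
$$I = - \frac{3 \sqrt{2} \sqrt{\pi}}{e^{\frac{25}{288}}}.$$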